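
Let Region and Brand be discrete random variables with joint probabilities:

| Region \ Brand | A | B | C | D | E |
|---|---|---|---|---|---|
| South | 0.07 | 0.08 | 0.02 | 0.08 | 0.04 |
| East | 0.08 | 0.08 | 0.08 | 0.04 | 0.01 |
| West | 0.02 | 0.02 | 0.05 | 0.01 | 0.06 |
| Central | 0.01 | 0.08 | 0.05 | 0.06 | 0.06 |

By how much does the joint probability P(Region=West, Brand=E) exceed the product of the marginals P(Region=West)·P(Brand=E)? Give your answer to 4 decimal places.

0.0328

P(Region=West) = 0.02 + 0.02 + 0.05 + 0.01 + 0.06 = 0.16.
P(Brand=E) = 0.04 + 0.01 + 0.06 + 0.06 = 0.17.
P(Region=West, Brand=E) − P(Region=West)P(Brand=E) = 0.06 − 0.16×0.17 = 0.0328.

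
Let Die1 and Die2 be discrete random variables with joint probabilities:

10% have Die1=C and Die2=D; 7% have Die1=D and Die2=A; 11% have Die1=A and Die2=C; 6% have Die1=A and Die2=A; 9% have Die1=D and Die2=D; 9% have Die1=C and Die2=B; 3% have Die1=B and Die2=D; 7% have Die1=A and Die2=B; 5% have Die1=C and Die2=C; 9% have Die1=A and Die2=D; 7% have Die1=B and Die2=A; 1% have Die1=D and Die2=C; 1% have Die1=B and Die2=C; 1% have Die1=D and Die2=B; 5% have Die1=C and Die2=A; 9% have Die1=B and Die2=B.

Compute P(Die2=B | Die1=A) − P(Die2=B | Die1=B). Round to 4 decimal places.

P(Die1=A) = 0.06 + 0.07 + 0.11 + 0.09 = 0.33; P(Die2=B | Die1=A) = 0.07/0.33 = 0.21212.
P(Die1=B) = 0.07 + 0.09 + 0.01 + 0.03 = 0.20; P(Die2=B | Die1=B) = 0.09/0.20 = 0.45000.
Difference = -0.2379.

-0.2379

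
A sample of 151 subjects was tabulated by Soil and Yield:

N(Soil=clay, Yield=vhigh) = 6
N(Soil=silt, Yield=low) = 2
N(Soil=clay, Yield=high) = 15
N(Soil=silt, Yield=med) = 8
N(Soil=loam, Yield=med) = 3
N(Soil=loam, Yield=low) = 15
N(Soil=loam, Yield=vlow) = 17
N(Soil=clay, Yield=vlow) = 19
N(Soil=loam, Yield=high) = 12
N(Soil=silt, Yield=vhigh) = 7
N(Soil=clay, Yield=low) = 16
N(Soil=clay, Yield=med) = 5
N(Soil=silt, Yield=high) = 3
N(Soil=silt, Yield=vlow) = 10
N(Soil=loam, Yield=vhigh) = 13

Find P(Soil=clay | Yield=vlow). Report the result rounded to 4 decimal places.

Total with Yield=vlow: 17 + 19 + 10 = 46.
P(Soil=clay | Yield=vlow) = 19/46 = 0.4130.

0.4130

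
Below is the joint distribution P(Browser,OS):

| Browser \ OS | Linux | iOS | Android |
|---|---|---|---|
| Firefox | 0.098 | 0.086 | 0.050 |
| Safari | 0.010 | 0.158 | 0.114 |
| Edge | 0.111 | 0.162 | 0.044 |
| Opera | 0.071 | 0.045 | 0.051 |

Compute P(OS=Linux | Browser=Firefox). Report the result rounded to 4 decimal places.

0.4188

P(Browser=Firefox) = 0.098 + 0.086 + 0.050 = 0.234.
P(OS=Linux | Browser=Firefox) = 0.098/0.234 = 0.4188.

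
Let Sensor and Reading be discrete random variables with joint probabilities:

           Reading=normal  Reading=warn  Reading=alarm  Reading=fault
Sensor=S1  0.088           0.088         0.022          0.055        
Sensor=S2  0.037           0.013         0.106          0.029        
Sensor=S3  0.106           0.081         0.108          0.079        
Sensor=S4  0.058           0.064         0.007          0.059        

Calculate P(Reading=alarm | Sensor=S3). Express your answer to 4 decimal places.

P(Sensor=S3) = 0.106 + 0.081 + 0.108 + 0.079 = 0.374.
P(Reading=alarm | Sensor=S3) = 0.108/0.374 = 0.2888.

0.2888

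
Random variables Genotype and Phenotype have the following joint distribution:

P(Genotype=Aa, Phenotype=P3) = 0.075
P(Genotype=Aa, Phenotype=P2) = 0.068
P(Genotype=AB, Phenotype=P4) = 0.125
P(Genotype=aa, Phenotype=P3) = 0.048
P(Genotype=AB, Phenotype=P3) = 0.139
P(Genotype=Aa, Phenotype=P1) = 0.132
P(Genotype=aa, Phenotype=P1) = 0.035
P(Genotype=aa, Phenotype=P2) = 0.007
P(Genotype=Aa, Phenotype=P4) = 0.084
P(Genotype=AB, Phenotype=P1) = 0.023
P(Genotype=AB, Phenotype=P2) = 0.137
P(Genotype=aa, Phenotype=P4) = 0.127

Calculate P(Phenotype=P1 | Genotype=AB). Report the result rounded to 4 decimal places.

0.0542

P(Genotype=AB) = 0.023 + 0.137 + 0.139 + 0.125 = 0.424.
P(Phenotype=P1 | Genotype=AB) = 0.023/0.424 = 0.0542.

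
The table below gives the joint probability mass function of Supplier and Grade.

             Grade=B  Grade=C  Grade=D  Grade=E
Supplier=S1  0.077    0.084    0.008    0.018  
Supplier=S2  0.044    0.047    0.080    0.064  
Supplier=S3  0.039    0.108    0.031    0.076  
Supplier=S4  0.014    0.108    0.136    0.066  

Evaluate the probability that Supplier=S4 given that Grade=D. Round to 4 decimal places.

0.5333

P(Grade=D) = 0.008 + 0.080 + 0.031 + 0.136 = 0.255.
P(Supplier=S4 | Grade=D) = 0.136/0.255 = 0.5333.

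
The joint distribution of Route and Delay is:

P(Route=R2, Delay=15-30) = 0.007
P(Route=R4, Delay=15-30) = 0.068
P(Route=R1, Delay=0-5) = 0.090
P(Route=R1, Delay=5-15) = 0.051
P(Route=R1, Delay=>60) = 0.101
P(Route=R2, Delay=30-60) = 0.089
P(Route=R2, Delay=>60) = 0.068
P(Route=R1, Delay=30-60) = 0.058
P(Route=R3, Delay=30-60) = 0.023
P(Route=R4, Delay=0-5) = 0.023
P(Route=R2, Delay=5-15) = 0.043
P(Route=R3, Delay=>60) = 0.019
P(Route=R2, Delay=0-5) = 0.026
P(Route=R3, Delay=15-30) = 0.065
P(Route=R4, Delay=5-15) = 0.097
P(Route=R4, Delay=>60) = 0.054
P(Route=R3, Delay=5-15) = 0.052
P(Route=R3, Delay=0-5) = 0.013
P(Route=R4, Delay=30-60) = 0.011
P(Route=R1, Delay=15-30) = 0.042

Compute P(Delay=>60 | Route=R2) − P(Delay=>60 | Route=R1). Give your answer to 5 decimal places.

P(Route=R2) = 0.026 + 0.043 + 0.007 + 0.089 + 0.068 = 0.233; P(Delay=>60 | Route=R2) = 0.068/0.233 = 0.291845.
P(Route=R1) = 0.090 + 0.051 + 0.042 + 0.058 + 0.101 = 0.342; P(Delay=>60 | Route=R1) = 0.101/0.342 = 0.295322.
Difference = -0.00348.

-0.00348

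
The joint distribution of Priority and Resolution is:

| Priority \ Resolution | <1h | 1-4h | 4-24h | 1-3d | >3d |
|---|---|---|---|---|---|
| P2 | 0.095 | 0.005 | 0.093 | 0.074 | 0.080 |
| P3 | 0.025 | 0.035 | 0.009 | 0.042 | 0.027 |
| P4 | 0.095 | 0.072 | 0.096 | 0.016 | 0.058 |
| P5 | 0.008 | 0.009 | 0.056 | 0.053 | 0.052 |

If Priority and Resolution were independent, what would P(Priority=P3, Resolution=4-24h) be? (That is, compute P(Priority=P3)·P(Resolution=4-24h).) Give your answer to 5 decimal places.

P(Priority=P3) = 0.025 + 0.035 + 0.009 + 0.042 + 0.027 = 0.138.
P(Resolution=4-24h) = 0.093 + 0.009 + 0.096 + 0.056 = 0.254.
Product: 0.138 × 0.254 = 0.03505.

0.03505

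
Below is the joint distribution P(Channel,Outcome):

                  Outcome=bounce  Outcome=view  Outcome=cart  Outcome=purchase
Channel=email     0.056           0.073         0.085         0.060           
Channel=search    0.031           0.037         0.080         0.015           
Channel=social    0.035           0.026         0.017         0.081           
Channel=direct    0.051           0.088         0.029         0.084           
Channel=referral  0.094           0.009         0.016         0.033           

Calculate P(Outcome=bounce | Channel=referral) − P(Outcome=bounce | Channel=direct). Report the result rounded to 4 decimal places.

0.4160

P(Channel=referral) = 0.094 + 0.009 + 0.016 + 0.033 = 0.152; P(Outcome=bounce | Channel=referral) = 0.094/0.152 = 0.61842.
P(Channel=direct) = 0.051 + 0.088 + 0.029 + 0.084 = 0.252; P(Outcome=bounce | Channel=direct) = 0.051/0.252 = 0.20238.
Difference = 0.4160.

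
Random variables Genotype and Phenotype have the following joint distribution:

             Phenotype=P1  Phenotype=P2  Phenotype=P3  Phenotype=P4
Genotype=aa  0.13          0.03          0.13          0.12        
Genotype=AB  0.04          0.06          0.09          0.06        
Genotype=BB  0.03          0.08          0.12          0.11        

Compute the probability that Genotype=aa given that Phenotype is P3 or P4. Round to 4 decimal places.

0.3968

P(Phenotype=P3) = 0.13 + 0.09 + 0.12 = 0.34.
P(Phenotype=P4) = 0.12 + 0.06 + 0.11 = 0.29.
P(Phenotype ∈ {P3, P4}) = 0.34 + 0.29 = 0.63; P(Genotype=aa, Phenotype ∈ {P3, P4}) = 0.13 + 0.12 = 0.25.
P(Genotype=aa | Phenotype ∈ {P3, P4}) = 0.25/0.63 = 0.3968.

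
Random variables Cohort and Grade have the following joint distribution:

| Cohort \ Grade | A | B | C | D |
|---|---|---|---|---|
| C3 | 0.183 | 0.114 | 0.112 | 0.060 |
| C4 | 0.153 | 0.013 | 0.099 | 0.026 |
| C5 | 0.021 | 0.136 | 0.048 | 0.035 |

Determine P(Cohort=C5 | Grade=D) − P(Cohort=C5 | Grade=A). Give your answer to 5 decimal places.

P(Grade=D) = 0.060 + 0.026 + 0.035 = 0.121; P(Cohort=C5 | Grade=D) = 0.035/0.121 = 0.289256.
P(Grade=A) = 0.183 + 0.153 + 0.021 = 0.357; P(Cohort=C5 | Grade=A) = 0.021/0.357 = 0.058824.
Difference = 0.23043.

0.23043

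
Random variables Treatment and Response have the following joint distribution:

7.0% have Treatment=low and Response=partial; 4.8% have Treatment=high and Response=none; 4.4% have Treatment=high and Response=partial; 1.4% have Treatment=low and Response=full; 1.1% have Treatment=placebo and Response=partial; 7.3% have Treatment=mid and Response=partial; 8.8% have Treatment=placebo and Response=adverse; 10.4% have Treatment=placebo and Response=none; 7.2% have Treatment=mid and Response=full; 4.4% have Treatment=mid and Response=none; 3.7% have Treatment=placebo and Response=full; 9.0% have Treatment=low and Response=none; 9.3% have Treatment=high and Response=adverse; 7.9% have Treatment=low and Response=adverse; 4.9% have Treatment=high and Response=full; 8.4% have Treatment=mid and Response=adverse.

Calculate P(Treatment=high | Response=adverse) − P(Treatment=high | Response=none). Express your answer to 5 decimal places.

0.10252

P(Response=adverse) = 0.088 + 0.079 + 0.084 + 0.093 = 0.344; P(Treatment=high | Response=adverse) = 0.093/0.344 = 0.270349.
P(Response=none) = 0.104 + 0.090 + 0.044 + 0.048 = 0.286; P(Treatment=high | Response=none) = 0.048/0.286 = 0.167832.
Difference = 0.10252.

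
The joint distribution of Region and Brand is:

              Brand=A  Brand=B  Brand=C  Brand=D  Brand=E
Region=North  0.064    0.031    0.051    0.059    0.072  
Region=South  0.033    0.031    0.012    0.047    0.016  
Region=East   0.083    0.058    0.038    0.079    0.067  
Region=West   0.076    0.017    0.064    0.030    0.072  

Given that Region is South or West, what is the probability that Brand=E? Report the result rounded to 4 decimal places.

0.2211

P(Region=South) = 0.033 + 0.031 + 0.012 + 0.047 + 0.016 = 0.139.
P(Region=West) = 0.076 + 0.017 + 0.064 + 0.030 + 0.072 = 0.259.
P(Region ∈ {South, West}) = 0.139 + 0.259 = 0.398; P(Brand=E, Region ∈ {South, West}) = 0.016 + 0.072 = 0.088.
P(Brand=E | Region ∈ {South, West}) = 0.088/0.398 = 0.2211.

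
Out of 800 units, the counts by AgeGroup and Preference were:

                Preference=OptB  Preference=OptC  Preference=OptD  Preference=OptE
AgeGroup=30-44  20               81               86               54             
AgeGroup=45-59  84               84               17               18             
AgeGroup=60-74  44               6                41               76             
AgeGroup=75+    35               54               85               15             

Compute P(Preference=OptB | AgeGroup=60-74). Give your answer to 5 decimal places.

0.26347

Total with AgeGroup=60-74: 44 + 6 + 41 + 76 = 167.
P(Preference=OptB | AgeGroup=60-74) = 44/167 = 0.26347.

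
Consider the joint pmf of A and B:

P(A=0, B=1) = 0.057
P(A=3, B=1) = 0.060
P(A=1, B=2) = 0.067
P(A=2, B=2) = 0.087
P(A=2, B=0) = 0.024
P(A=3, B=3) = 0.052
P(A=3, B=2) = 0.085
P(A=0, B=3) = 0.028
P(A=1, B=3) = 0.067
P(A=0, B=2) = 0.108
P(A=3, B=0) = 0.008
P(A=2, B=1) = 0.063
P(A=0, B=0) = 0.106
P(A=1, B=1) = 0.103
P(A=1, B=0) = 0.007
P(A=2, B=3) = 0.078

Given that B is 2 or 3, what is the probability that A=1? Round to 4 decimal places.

0.2343

P(B=2) = 0.108 + 0.067 + 0.087 + 0.085 = 0.347.
P(B=3) = 0.028 + 0.067 + 0.078 + 0.052 = 0.225.
P(B ∈ {2, 3}) = 0.347 + 0.225 = 0.572; P(A=1, B ∈ {2, 3}) = 0.067 + 0.067 = 0.134.
P(A=1 | B ∈ {2, 3}) = 0.134/0.572 = 0.2343.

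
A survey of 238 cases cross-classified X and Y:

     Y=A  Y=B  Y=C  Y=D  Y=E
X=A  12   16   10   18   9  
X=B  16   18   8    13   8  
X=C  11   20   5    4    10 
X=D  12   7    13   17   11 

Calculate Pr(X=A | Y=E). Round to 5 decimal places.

Total with Y=E: 9 + 8 + 10 + 11 = 38.
P(X=A | Y=E) = 9/38 = 0.23684.

0.23684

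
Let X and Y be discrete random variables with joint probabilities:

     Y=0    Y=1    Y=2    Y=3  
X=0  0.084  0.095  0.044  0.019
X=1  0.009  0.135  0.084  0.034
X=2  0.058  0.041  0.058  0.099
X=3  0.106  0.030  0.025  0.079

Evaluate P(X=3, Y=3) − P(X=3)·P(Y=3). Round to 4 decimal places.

0.0236

P(X=3) = 0.106 + 0.030 + 0.025 + 0.079 = 0.240.
P(Y=3) = 0.019 + 0.034 + 0.099 + 0.079 = 0.231.
P(X=3, Y=3) − P(X=3)P(Y=3) = 0.079 − 0.240×0.231 = 0.0236.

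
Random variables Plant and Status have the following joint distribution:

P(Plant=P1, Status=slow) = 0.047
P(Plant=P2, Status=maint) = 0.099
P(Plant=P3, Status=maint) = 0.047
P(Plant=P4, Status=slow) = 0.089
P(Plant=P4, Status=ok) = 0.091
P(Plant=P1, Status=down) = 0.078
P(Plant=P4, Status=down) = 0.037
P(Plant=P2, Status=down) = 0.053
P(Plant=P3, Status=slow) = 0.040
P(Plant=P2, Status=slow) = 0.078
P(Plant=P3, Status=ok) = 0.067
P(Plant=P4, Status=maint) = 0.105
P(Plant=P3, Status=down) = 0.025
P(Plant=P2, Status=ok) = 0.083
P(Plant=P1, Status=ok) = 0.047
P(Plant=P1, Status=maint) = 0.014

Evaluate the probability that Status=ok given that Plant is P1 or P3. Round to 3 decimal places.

P(Plant=P1) = 0.047 + 0.047 + 0.078 + 0.014 = 0.186.
P(Plant=P3) = 0.067 + 0.040 + 0.025 + 0.047 = 0.179.
P(Plant ∈ {P1, P3}) = 0.186 + 0.179 = 0.365; P(Status=ok, Plant ∈ {P1, P3}) = 0.047 + 0.067 = 0.114.
P(Status=ok | Plant ∈ {P1, P3}) = 0.114/0.365 = 0.312.

0.312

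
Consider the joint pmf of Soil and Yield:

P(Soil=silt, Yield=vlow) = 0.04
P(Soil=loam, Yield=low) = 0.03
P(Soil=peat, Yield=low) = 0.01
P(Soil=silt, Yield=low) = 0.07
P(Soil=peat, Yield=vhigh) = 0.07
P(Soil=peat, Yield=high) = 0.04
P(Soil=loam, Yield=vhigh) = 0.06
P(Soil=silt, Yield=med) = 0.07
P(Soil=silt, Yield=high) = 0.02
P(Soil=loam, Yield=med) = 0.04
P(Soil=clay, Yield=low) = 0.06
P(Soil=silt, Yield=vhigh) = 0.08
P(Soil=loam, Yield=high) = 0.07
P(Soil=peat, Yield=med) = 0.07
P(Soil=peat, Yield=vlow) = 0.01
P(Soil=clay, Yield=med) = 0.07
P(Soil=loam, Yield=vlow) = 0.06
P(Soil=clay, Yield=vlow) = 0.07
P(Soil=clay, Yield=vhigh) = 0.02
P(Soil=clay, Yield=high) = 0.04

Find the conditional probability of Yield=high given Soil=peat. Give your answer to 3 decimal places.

P(Soil=peat) = 0.01 + 0.01 + 0.07 + 0.04 + 0.07 = 0.20.
P(Yield=high | Soil=peat) = 0.04/0.20 = 0.200.

0.200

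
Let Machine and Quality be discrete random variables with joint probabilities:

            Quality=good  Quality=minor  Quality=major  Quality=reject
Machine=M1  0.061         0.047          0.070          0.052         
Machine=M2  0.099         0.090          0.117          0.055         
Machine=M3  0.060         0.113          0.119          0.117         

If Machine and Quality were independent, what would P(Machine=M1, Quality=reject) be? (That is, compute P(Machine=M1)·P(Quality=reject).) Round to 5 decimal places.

0.05152

P(Machine=M1) = 0.061 + 0.047 + 0.070 + 0.052 = 0.230.
P(Quality=reject) = 0.052 + 0.055 + 0.117 = 0.224.
Product: 0.230 × 0.224 = 0.05152.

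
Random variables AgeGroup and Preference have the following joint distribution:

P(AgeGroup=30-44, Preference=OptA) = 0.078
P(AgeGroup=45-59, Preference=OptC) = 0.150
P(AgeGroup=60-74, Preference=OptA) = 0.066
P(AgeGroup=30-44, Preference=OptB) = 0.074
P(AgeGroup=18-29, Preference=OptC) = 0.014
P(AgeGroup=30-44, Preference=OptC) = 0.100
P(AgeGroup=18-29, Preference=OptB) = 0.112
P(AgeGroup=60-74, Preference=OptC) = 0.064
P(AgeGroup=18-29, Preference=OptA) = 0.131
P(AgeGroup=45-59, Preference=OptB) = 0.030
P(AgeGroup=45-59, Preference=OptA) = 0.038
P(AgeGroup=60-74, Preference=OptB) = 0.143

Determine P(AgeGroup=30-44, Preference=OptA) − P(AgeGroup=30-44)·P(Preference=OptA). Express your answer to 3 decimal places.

-0.001

P(AgeGroup=30-44) = 0.078 + 0.074 + 0.100 = 0.252.
P(Preference=OptA) = 0.131 + 0.078 + 0.038 + 0.066 = 0.313.
P(AgeGroup=30-44, Preference=OptA) − P(AgeGroup=30-44)P(Preference=OptA) = 0.078 − 0.252×0.313 = -0.001.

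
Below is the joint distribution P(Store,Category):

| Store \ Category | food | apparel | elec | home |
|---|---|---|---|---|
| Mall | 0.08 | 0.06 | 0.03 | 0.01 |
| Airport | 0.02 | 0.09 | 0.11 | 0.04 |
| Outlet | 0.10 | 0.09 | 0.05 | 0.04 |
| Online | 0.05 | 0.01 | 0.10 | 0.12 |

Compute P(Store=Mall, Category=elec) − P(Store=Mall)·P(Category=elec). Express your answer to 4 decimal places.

-0.0222

P(Store=Mall) = 0.08 + 0.06 + 0.03 + 0.01 = 0.18.
P(Category=elec) = 0.03 + 0.11 + 0.05 + 0.10 = 0.29.
P(Store=Mall, Category=elec) − P(Store=Mall)P(Category=elec) = 0.03 − 0.18×0.29 = -0.0222.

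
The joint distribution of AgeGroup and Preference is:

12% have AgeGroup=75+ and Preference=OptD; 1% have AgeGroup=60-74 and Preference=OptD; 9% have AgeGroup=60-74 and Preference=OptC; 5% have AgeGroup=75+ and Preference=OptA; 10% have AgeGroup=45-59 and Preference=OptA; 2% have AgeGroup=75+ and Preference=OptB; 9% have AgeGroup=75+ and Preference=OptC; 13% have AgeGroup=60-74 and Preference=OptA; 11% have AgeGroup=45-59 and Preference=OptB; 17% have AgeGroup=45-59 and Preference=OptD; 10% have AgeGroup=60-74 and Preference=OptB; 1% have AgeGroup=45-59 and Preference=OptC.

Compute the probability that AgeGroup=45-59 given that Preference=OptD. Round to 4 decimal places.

0.5667

P(Preference=OptD) = 0.17 + 0.01 + 0.12 = 0.30.
P(AgeGroup=45-59 | Preference=OptD) = 0.17/0.30 = 0.5667.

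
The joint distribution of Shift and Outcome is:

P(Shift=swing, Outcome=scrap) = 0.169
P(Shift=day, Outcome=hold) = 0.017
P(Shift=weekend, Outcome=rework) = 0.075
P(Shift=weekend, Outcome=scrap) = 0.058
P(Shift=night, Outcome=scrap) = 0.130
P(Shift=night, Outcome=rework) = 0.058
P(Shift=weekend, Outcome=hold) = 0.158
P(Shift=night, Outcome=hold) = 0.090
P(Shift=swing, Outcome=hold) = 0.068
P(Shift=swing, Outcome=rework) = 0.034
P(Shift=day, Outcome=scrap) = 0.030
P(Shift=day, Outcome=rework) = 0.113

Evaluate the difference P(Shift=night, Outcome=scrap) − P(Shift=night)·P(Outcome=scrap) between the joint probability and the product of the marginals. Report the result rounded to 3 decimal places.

P(Shift=night) = 0.058 + 0.130 + 0.090 = 0.278.
P(Outcome=scrap) = 0.030 + 0.169 + 0.130 + 0.058 = 0.387.
P(Shift=night, Outcome=scrap) − P(Shift=night)P(Outcome=scrap) = 0.130 − 0.278×0.387 = 0.022.

0.022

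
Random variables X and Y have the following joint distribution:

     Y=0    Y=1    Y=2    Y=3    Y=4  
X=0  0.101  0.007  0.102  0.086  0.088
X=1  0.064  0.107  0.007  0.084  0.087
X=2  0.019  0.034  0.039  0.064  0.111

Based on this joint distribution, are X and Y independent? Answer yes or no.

P(X=1) = 0.349 and P(Y=1) = 0.148, so their product is 0.05165, but P(X=1, Y=1) = 0.107. Since these differ, X and Y are not independent.

no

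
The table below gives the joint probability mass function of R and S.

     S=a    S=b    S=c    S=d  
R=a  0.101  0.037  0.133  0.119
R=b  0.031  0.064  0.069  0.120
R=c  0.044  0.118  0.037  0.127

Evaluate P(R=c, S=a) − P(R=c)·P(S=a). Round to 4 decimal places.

-0.0134

P(R=c) = 0.044 + 0.118 + 0.037 + 0.127 = 0.326.
P(S=a) = 0.101 + 0.031 + 0.044 = 0.176.
P(R=c, S=a) − P(R=c)P(S=a) = 0.044 − 0.326×0.176 = -0.0134.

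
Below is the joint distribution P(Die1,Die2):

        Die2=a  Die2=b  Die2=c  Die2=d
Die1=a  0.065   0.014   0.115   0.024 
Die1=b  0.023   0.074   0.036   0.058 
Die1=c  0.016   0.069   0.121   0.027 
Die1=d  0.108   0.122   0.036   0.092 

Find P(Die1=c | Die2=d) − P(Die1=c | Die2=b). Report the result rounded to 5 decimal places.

-0.11298

P(Die2=d) = 0.024 + 0.058 + 0.027 + 0.092 = 0.201; P(Die1=c | Die2=d) = 0.027/0.201 = 0.134328.
P(Die2=b) = 0.014 + 0.074 + 0.069 + 0.122 = 0.279; P(Die1=c | Die2=b) = 0.069/0.279 = 0.247312.
Difference = -0.11298.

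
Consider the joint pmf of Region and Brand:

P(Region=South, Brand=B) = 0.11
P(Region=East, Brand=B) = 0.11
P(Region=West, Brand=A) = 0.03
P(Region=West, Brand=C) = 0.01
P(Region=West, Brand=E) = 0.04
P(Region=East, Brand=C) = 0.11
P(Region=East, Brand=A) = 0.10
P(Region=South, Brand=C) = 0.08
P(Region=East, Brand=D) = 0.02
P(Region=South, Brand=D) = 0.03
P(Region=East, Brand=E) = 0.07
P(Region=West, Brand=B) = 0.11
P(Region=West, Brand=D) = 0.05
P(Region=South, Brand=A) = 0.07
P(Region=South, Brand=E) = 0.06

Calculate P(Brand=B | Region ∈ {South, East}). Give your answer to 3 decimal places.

P(Region=South) = 0.07 + 0.11 + 0.08 + 0.03 + 0.06 = 0.35.
P(Region=East) = 0.10 + 0.11 + 0.11 + 0.02 + 0.07 = 0.41.
P(Region ∈ {South, East}) = 0.35 + 0.41 = 0.76; P(Brand=B, Region ∈ {South, East}) = 0.11 + 0.11 = 0.22.
P(Brand=B | Region ∈ {South, East}) = 0.22/0.76 = 0.289.

0.289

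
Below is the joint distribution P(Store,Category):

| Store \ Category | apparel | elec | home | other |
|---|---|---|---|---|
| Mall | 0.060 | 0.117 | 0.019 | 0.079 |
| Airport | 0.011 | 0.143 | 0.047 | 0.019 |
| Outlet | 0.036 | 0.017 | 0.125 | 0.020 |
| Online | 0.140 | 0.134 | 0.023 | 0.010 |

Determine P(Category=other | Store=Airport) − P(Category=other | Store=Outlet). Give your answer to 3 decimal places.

-0.015

P(Store=Airport) = 0.011 + 0.143 + 0.047 + 0.019 = 0.220; P(Category=other | Store=Airport) = 0.019/0.220 = 0.0864.
P(Store=Outlet) = 0.036 + 0.017 + 0.125 + 0.020 = 0.198; P(Category=other | Store=Outlet) = 0.020/0.198 = 0.1010.
Difference = -0.015.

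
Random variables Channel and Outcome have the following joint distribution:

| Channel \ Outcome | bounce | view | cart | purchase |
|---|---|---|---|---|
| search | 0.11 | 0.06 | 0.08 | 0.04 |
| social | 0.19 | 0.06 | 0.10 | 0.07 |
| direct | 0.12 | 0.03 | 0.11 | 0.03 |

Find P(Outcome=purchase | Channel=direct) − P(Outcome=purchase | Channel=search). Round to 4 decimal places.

P(Channel=direct) = 0.12 + 0.03 + 0.11 + 0.03 = 0.29; P(Outcome=purchase | Channel=direct) = 0.03/0.29 = 0.10345.
P(Channel=search) = 0.11 + 0.06 + 0.08 + 0.04 = 0.29; P(Outcome=purchase | Channel=search) = 0.04/0.29 = 0.13793.
Difference = -0.0345.

-0.0345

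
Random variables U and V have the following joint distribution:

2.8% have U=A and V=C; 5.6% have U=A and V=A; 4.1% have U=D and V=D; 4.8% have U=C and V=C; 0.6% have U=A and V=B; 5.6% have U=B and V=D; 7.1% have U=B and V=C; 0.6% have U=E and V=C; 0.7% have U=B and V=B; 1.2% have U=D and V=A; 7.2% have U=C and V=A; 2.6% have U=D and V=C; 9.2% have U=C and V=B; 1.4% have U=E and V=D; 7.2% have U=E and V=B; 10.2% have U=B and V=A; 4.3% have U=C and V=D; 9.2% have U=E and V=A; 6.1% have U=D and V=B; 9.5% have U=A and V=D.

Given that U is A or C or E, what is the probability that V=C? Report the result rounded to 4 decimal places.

0.1314

P(U=A) = 0.056 + 0.006 + 0.028 + 0.095 = 0.185.
P(U=C) = 0.072 + 0.092 + 0.048 + 0.043 = 0.255.
P(U=E) = 0.092 + 0.072 + 0.006 + 0.014 = 0.184.
P(U ∈ {A, C, E}) = 0.185 + 0.255 + 0.184 = 0.624; P(V=C, U ∈ {A, C, E}) = 0.028 + 0.048 + 0.006 = 0.082.
P(V=C | U ∈ {A, C, E}) = 0.082/0.624 = 0.1314.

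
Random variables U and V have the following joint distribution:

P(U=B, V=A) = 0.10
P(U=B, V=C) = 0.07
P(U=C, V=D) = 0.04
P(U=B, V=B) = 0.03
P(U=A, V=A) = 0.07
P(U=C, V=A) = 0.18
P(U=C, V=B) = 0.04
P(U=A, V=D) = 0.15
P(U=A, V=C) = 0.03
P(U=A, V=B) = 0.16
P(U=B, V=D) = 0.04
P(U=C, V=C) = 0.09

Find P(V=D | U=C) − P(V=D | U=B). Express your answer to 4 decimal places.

-0.0524

P(U=C) = 0.18 + 0.04 + 0.09 + 0.04 = 0.35; P(V=D | U=C) = 0.04/0.35 = 0.11429.
P(U=B) = 0.10 + 0.03 + 0.07 + 0.04 = 0.24; P(V=D | U=B) = 0.04/0.24 = 0.16667.
Difference = -0.0524.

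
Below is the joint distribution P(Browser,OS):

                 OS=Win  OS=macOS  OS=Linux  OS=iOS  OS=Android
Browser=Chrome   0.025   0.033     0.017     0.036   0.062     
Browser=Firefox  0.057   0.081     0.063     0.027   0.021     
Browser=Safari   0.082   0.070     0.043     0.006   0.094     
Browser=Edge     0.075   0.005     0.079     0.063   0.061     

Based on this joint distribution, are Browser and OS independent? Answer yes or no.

no

P(Browser=Edge) = 0.283 and P(OS=macOS) = 0.189, so their product is 0.05349, but P(Browser=Edge, OS=macOS) = 0.005. Since these differ, Browser and OS are not independent.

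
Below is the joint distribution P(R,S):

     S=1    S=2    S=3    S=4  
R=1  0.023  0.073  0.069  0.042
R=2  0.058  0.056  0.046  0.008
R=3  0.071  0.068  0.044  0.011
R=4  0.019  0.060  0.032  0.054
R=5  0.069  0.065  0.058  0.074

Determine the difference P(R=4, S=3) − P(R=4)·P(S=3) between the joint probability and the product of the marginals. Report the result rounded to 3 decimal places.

-0.009

P(R=4) = 0.019 + 0.060 + 0.032 + 0.054 = 0.165.
P(S=3) = 0.069 + 0.046 + 0.044 + 0.032 + 0.058 = 0.249.
P(R=4, S=3) − P(R=4)P(S=3) = 0.032 − 0.165×0.249 = -0.009.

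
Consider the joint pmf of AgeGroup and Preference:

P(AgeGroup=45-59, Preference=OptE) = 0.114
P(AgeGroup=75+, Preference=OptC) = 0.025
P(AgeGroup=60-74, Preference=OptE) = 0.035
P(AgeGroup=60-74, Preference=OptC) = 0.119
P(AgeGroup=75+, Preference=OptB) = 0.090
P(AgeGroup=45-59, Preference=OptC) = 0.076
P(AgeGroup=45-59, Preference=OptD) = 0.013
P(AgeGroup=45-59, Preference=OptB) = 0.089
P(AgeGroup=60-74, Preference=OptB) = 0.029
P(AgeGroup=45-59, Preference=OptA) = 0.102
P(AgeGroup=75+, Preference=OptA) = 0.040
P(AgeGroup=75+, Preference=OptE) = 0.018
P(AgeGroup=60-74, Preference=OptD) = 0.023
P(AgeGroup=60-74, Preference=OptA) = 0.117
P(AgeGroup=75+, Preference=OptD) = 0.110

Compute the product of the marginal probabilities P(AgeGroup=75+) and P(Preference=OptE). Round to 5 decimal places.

P(AgeGroup=75+) = 0.040 + 0.090 + 0.025 + 0.110 + 0.018 = 0.283.
P(Preference=OptE) = 0.114 + 0.035 + 0.018 = 0.167.
Product: 0.283 × 0.167 = 0.04726.

0.04726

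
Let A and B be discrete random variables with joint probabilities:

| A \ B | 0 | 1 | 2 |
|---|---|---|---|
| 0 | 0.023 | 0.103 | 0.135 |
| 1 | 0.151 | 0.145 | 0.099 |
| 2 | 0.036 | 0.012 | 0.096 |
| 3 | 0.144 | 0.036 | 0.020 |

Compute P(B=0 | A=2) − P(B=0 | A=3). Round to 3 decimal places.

-0.470

P(A=2) = 0.036 + 0.012 + 0.096 = 0.144; P(B=0 | A=2) = 0.036/0.144 = 0.2500.
P(A=3) = 0.144 + 0.036 + 0.020 = 0.200; P(B=0 | A=3) = 0.144/0.200 = 0.7200.
Difference = -0.470.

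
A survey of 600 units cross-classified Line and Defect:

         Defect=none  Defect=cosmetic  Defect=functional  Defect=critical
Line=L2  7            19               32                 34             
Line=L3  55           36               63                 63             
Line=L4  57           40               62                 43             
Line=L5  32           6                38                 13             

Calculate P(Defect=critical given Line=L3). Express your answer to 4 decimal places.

Total with Line=L3: 55 + 36 + 63 + 63 = 217.
P(Defect=critical | Line=L3) = 63/217 = 0.2903.

0.2903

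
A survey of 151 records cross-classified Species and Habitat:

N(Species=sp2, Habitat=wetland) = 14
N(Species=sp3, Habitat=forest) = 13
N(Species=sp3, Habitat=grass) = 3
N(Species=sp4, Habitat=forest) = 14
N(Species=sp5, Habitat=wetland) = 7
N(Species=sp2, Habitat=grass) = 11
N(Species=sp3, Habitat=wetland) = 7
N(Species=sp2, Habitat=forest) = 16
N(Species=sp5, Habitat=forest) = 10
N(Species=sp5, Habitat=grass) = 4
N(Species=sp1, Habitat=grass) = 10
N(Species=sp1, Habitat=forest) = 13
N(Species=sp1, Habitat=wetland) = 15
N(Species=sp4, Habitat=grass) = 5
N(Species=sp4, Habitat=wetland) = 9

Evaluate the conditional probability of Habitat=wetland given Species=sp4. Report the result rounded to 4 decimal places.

0.3214

Total with Species=sp4: 14 + 5 + 9 = 28.
P(Habitat=wetland | Species=sp4) = 9/28 = 0.3214.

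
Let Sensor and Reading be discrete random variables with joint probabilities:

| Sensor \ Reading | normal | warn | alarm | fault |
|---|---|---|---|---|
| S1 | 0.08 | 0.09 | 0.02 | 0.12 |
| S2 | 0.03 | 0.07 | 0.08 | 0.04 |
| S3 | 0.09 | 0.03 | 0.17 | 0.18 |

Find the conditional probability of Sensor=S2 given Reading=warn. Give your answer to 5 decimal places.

0.36842

P(Reading=warn) = 0.09 + 0.07 + 0.03 = 0.19.
P(Sensor=S2 | Reading=warn) = 0.07/0.19 = 0.36842.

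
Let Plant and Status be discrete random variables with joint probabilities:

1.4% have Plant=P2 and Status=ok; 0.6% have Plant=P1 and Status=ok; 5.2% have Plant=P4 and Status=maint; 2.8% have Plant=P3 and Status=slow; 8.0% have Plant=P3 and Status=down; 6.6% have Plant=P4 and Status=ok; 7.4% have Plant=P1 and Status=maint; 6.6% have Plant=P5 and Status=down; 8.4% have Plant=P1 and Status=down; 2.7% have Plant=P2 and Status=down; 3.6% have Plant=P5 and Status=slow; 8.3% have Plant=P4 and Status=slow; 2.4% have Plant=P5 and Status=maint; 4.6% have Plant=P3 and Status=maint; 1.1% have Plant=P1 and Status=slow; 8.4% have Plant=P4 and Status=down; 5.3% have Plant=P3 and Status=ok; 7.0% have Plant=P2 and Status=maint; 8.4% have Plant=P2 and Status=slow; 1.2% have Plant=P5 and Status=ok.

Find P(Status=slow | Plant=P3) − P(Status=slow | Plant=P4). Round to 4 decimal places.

-0.1560

P(Plant=P3) = 0.053 + 0.028 + 0.080 + 0.046 = 0.207; P(Status=slow | Plant=P3) = 0.028/0.207 = 0.13527.
P(Plant=P4) = 0.066 + 0.083 + 0.084 + 0.052 = 0.285; P(Status=slow | Plant=P4) = 0.083/0.285 = 0.29123.
Difference = -0.1560.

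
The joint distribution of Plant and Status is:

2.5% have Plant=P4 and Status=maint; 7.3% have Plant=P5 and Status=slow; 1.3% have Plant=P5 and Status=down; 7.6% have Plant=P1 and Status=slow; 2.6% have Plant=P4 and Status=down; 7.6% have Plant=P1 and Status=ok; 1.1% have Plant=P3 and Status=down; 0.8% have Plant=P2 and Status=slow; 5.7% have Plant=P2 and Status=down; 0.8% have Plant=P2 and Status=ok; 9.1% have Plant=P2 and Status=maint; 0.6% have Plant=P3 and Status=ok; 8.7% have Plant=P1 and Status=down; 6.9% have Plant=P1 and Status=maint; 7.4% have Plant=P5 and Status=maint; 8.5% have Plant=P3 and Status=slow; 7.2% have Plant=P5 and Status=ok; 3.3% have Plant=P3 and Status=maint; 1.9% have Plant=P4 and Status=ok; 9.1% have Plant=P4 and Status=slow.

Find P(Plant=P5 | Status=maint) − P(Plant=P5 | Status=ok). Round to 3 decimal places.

-0.144

P(Status=maint) = 0.069 + 0.091 + 0.033 + 0.025 + 0.074 = 0.292; P(Plant=P5 | Status=maint) = 0.074/0.292 = 0.2534.
P(Status=ok) = 0.076 + 0.008 + 0.006 + 0.019 + 0.072 = 0.181; P(Plant=P5 | Status=ok) = 0.072/0.181 = 0.3978.
Difference = -0.144.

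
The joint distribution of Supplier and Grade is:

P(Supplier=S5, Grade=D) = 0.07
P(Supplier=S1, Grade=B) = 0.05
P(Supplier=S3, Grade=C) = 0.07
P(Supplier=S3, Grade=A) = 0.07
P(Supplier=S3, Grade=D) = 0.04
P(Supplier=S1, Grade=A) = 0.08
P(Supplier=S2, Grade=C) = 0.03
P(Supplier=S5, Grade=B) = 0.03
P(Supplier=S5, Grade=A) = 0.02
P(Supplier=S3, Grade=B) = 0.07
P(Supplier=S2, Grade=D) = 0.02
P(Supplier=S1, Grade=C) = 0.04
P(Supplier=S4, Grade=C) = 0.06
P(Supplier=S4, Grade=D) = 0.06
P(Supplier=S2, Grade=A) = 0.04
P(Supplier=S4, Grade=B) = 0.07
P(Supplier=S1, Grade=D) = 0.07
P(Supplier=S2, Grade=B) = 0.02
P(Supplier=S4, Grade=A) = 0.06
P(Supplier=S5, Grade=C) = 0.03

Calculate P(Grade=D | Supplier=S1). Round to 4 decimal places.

0.2917

P(Supplier=S1) = 0.08 + 0.05 + 0.04 + 0.07 = 0.24.
P(Grade=D | Supplier=S1) = 0.07/0.24 = 0.2917.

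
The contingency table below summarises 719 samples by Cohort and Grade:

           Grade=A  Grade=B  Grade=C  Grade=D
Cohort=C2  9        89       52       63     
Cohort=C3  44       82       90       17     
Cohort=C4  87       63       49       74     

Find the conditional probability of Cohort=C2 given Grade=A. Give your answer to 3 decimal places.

0.064

Total with Grade=A: 9 + 44 + 87 = 140.
P(Cohort=C2 | Grade=A) = 9/140 = 0.064.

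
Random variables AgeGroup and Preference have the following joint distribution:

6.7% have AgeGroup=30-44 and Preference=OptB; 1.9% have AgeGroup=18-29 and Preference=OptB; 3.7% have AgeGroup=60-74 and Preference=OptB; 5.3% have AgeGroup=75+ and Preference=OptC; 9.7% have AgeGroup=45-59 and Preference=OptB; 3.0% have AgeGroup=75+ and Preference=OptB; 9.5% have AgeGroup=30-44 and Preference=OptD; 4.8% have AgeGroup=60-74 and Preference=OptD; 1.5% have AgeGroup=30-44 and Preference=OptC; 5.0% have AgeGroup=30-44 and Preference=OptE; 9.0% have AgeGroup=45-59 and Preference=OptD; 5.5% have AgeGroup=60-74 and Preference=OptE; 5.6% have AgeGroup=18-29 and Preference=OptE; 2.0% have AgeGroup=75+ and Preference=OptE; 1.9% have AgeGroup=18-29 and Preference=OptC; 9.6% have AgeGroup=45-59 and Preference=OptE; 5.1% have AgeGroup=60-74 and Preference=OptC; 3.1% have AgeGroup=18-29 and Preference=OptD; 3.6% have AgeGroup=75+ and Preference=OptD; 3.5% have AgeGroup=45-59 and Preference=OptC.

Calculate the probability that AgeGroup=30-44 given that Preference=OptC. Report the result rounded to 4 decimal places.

0.0867

P(Preference=OptC) = 0.019 + 0.015 + 0.035 + 0.051 + 0.053 = 0.173.
P(AgeGroup=30-44 | Preference=OptC) = 0.015/0.173 = 0.0867.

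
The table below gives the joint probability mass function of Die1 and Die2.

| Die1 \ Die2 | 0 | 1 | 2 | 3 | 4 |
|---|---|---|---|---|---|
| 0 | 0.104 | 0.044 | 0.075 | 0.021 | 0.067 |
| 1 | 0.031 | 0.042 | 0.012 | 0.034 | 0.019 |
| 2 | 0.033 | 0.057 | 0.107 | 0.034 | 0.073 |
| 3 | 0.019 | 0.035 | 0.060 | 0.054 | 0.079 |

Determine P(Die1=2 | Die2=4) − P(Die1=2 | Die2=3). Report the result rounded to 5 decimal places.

P(Die2=4) = 0.067 + 0.019 + 0.073 + 0.079 = 0.238; P(Die1=2 | Die2=4) = 0.073/0.238 = 0.306723.
P(Die2=3) = 0.021 + 0.034 + 0.034 + 0.054 = 0.143; P(Die1=2 | Die2=3) = 0.034/0.143 = 0.237762.
Difference = 0.06896.

0.06896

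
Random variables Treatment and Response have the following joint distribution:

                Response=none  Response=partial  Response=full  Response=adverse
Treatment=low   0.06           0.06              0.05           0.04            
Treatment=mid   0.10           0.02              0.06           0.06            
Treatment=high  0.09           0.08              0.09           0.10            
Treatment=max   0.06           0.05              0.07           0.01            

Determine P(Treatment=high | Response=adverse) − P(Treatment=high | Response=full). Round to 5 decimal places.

0.14286

P(Response=adverse) = 0.04 + 0.06 + 0.10 + 0.01 = 0.21; P(Treatment=high | Response=adverse) = 0.10/0.21 = 0.476190.
P(Response=full) = 0.05 + 0.06 + 0.09 + 0.07 = 0.27; P(Treatment=high | Response=full) = 0.09/0.27 = 0.333333.
Difference = 0.14286.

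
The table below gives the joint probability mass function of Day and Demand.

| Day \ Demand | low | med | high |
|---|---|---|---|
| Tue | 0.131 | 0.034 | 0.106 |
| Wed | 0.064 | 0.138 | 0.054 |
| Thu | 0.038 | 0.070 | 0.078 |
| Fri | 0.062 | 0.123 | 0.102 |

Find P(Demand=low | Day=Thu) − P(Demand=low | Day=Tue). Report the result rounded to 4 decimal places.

-0.2791

P(Day=Thu) = 0.038 + 0.070 + 0.078 = 0.186; P(Demand=low | Day=Thu) = 0.038/0.186 = 0.20430.
P(Day=Tue) = 0.131 + 0.034 + 0.106 = 0.271; P(Demand=low | Day=Tue) = 0.131/0.271 = 0.48339.
Difference = -0.2791.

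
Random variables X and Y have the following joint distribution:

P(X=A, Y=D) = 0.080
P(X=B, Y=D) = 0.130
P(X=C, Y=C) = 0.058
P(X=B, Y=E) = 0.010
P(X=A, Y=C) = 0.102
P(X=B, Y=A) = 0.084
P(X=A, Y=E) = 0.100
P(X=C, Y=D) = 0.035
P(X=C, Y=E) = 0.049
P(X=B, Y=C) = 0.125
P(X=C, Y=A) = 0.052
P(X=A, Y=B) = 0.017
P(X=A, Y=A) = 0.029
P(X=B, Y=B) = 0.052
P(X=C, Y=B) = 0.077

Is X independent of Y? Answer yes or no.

P(X=B) = 0.401 and P(Y=E) = 0.159, so their product is 0.06376, but P(X=B, Y=E) = 0.010. Since these differ, X and Y are not independent.

no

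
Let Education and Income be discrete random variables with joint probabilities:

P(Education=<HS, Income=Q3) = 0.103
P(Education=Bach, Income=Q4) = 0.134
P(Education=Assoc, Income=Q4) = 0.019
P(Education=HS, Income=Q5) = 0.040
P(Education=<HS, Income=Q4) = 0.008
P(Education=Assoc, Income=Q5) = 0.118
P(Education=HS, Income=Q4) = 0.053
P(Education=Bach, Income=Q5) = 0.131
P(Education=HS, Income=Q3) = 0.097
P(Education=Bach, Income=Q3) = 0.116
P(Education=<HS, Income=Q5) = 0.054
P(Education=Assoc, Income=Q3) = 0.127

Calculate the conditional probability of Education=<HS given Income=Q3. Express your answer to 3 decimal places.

P(Income=Q3) = 0.103 + 0.097 + 0.127 + 0.116 = 0.443.
P(Education=<HS | Income=Q3) = 0.103/0.443 = 0.233.

0.233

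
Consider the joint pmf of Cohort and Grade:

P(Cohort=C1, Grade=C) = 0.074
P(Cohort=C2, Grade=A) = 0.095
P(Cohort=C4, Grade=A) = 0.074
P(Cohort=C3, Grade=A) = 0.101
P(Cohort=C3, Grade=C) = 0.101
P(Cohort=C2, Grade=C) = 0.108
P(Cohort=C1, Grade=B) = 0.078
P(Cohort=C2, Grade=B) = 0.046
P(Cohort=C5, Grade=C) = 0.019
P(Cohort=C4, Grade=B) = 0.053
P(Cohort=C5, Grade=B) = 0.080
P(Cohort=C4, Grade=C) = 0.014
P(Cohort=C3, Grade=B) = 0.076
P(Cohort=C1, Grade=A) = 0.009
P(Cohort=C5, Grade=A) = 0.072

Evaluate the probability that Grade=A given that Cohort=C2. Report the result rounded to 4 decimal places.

P(Cohort=C2) = 0.095 + 0.046 + 0.108 = 0.249.
P(Grade=A | Cohort=C2) = 0.095/0.249 = 0.3815.

0.3815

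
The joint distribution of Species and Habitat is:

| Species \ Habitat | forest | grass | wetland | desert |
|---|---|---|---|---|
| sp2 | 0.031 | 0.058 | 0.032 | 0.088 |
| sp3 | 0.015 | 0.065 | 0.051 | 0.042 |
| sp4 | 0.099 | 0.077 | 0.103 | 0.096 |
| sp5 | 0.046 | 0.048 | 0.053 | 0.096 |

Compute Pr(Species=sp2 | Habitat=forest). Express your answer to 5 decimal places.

P(Habitat=forest) = 0.031 + 0.015 + 0.099 + 0.046 = 0.191.
P(Species=sp2 | Habitat=forest) = 0.031/0.191 = 0.16230.

0.16230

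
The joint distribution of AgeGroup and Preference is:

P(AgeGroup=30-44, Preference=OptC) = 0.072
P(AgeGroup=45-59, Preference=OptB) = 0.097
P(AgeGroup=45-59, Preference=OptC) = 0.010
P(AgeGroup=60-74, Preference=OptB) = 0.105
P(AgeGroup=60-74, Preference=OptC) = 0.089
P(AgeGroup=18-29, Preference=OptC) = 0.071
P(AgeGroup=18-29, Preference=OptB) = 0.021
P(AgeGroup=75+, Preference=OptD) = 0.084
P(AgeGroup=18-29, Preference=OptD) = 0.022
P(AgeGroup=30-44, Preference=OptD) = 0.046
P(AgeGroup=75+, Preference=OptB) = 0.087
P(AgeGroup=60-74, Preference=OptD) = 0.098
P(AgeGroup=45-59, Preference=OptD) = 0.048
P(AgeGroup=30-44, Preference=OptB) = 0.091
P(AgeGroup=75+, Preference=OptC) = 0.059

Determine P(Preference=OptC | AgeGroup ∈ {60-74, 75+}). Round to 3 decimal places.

P(AgeGroup=60-74) = 0.105 + 0.089 + 0.098 = 0.292.
P(AgeGroup=75+) = 0.087 + 0.059 + 0.084 = 0.230.
P(AgeGroup ∈ {60-74, 75+}) = 0.292 + 0.230 = 0.522; P(Preference=OptC, AgeGroup ∈ {60-74, 75+}) = 0.089 + 0.059 = 0.148.
P(Preference=OptC | AgeGroup ∈ {60-74, 75+}) = 0.148/0.522 = 0.284.

0.284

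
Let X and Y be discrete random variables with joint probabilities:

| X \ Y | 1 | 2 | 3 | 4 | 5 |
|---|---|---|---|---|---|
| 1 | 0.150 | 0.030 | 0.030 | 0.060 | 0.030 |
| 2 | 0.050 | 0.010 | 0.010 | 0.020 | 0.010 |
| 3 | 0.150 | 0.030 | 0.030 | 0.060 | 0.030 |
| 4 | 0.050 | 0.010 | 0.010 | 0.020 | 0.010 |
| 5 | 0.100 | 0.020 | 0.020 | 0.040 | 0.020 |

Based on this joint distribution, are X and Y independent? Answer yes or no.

yes

Every cell satisfies P(X,Y) = P(X)·P(Y). For instance P(X=2) = 0.100, P(Y=3) = 0.100, and 0.100×0.100 = 0.010 matches the joint entry. So X and Y are independent.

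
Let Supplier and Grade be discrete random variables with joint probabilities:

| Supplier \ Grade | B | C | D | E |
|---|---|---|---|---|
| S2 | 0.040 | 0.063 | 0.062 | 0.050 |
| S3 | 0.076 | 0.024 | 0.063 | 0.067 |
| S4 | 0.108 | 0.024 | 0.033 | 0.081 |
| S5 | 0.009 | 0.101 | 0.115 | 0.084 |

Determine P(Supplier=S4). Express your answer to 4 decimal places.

0.2460

P(Supplier=S4) = 0.108 + 0.024 + 0.033 + 0.081 = 0.246.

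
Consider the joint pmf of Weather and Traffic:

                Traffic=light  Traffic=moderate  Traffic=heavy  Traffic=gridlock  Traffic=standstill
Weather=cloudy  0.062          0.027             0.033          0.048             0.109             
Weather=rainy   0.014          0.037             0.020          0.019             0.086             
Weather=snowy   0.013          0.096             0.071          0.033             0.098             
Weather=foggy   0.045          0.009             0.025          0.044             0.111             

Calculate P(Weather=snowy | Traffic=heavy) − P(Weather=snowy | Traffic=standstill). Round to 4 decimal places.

0.2339

P(Traffic=heavy) = 0.033 + 0.020 + 0.071 + 0.025 = 0.149; P(Weather=snowy | Traffic=heavy) = 0.071/0.149 = 0.47651.
P(Traffic=standstill) = 0.109 + 0.086 + 0.098 + 0.111 = 0.404; P(Weather=snowy | Traffic=standstill) = 0.098/0.404 = 0.24257.
Difference = 0.2339.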